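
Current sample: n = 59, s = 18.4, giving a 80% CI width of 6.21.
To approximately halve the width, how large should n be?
n ≈ 236

CI width ∝ 1/√n
To reduce width by factor 2, need √n to grow by 2 → need 2² = 4 times as many samples.

Current: n = 59, width = 6.21
New: n = 236, width ≈ 3.08

Width reduced by factor of 6.21/3.08 = 2.02.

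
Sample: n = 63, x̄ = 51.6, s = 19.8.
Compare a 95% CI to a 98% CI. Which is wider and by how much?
98% CI is wider by 1.94

df = 62
95% CI: t* = 1.999, (46.61, 56.59), width = 2 · t* · s/√n = 9.97
98% CI: t* = 2.388, (45.64, 57.56), width = 2 · t* · s/√n = 11.91

The 98% CI is wider by 11.91 - 9.97 = 1.94.
Higher confidence requires a wider interval.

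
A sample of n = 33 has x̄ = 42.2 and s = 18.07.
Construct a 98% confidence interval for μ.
(34.50, 49.90)

t-interval (σ unknown):
df = n - 1 = 32
t* = 2.449 for 98% confidence

Margin of error = t* · s/√n = 2.449 · 18.07/√33 = 7.70

CI: (34.50, 49.90)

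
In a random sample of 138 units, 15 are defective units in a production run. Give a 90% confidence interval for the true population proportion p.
(0.065, 0.152)

Proportion CI:
p̂ = 15/138 = 0.10870
SE = √(p̂(1-p̂)/n) = √(0.10870 · 0.89130 / 138) = 0.02650

z* = 1.645
Margin = z* · SE = 1.645 · 0.02650 = 0.0436

CI: 0.10870 ± 0.0436 = (0.065, 0.152)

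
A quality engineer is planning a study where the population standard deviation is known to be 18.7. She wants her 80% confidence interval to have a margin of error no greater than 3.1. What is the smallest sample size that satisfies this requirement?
n ≥ 60

For margin E ≤ 3.1:
n ≥ (z* · σ / E)²
n ≥ (1.282 · 18.7 / 3.1)²
n ≥ 59.80

Minimum n = 60 (rounding up)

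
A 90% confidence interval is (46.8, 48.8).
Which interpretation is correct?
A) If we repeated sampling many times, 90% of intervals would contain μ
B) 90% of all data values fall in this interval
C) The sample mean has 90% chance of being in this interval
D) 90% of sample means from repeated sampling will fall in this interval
A

A) Correct — this is the frequentist long-run coverage interpretation.
B) Wrong — a CI is about the parameter μ, not individual data values.
C) Wrong — x̄ is observed and sits in the interval by construction.
D) Wrong — coverage applies to intervals containing μ, not to future x̄ values.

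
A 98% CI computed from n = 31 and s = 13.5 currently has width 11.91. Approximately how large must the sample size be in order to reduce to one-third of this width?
n ≈ 279

CI width ∝ 1/√n
To reduce width by factor 3, need √n to grow by 3 → need 3² = 9 times as many samples.

Current: n = 31, width = 11.91
New: n = 279, width ≈ 3.78

Width reduced by factor of 11.91/3.78 = 3.15.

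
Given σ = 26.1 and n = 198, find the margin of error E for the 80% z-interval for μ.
Margin of error = 2.38

Margin of error = z* · σ/√n
= 1.282 · 26.1/√198
= 1.282 · 26.1/14.0712
= 2.38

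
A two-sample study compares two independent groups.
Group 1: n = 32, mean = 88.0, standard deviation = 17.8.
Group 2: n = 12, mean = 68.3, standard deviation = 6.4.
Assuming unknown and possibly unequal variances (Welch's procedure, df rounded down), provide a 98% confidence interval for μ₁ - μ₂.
(10.87, 28.53)

Difference: x̄₁ - x̄₂ = 19.70
SE = √(s₁²/n₁ + s₂²/n₂) = √(17.8²/32 + 6.4²/12) = 3.6489
df = 41.99 → 41 (Welch–Satterthwaite, rounded down)
t* = 2.421

CI: 19.70 ± 2.421 · 3.6489 = 19.70 ± 8.83 = (10.87, 28.53)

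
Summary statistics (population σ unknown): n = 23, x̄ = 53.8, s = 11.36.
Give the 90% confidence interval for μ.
(49.73, 57.87)

t-interval (σ unknown):
df = n - 1 = 22
t* = 1.717 for 90% confidence

Margin of error = t* · s/√n = 1.717 · 11.36/√23 = 4.07

CI: (49.73, 57.87)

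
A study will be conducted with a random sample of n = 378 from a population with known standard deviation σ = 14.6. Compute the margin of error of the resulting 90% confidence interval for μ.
Margin of error = 1.24

Margin of error = z* · σ/√n
= 1.645 · 14.6/√378
= 1.645 · 14.6/19.4422
= 1.24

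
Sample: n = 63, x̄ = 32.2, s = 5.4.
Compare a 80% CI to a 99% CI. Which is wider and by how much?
99% CI is wider by 1.86

df = 62
80% CI: t* = 1.295, (31.32, 33.08), width = 2 · t* · s/√n = 1.76
99% CI: t* = 2.657, (30.39, 34.01), width = 2 · t* · s/√n = 3.62

The 99% CI is wider by 3.62 - 1.76 = 1.86.
Higher confidence requires a wider interval.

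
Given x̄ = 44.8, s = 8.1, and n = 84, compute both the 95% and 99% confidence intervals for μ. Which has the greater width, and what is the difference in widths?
99% CI is wider by 1.14

df = 83
95% CI: t* = 1.989, (43.04, 46.56), width = 2 · t* · s/√n = 3.52
99% CI: t* = 2.636, (42.47, 47.13), width = 2 · t* · s/√n = 4.66

The 99% CI is wider by 4.66 - 3.52 = 1.14.
Higher confidence requires a wider interval.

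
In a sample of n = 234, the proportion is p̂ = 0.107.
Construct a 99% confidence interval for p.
(0.055, 0.159)

Proportion CI:
SE = √(p̂(1-p̂)/n) = √(0.107 · 0.893 / 234) = 0.02021

z* = 2.576
Margin = z* · SE = 2.576 · 0.02021 = 0.0521

CI: 0.107 ± 0.0521 = (0.055, 0.159)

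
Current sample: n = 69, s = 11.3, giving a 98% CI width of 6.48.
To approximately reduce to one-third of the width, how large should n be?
n ≈ 621

CI width ∝ 1/√n
To reduce width by factor 3, need √n to grow by 3 → need 3² = 9 times as many samples.

Current: n = 69, width = 6.48
New: n = 621, width ≈ 2.11

Width reduced by factor of 6.48/2.11 = 3.07.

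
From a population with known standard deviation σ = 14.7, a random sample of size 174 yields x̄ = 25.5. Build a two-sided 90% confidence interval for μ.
(23.67, 27.33)

z-interval (σ known):
z* = 1.645 for 90% confidence

Margin of error = z* · σ/√n = 1.645 · 14.7/√174 = 1.83

CI: (25.5 - 1.83, 25.5 + 1.83) = (23.67, 27.33)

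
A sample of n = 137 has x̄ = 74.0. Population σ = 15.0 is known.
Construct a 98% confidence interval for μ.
(71.02, 76.98)

z-interval (σ known):
z* = 2.326 for 98% confidence

Margin of error = z* · σ/√n = 2.326 · 15.0/√137 = 2.98

CI: (74.0 - 2.98, 74.0 + 2.98) = (71.02, 76.98)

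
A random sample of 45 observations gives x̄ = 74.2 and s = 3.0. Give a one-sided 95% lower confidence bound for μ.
μ ≥ 73.45

Lower bound (one-sided):
t* = 1.680 (one-sided for 95%)
Lower bound = x̄ - t* · s/√n = 74.2 - 1.680 · 3.0/√45 = 73.45

We are 95% confident that μ ≥ 73.45.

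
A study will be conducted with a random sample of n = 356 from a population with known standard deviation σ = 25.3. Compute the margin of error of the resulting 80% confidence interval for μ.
Margin of error = 1.72

Margin of error = z* · σ/√n
= 1.282 · 25.3/√356
= 1.282 · 25.3/18.8680
= 1.72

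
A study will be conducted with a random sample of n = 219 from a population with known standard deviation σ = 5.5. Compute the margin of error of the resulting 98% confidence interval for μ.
Margin of error = 0.86

Margin of error = z* · σ/√n
= 2.326 · 5.5/√219
= 2.326 · 5.5/14.7986
= 0.86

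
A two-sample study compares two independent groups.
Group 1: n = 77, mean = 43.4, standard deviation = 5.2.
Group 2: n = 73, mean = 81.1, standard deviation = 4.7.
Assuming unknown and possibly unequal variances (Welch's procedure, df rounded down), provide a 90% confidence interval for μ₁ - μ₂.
(-39.04, -36.36)

Difference: x̄₁ - x̄₂ = -37.70
SE = √(s₁²/n₁ + s₂²/n₂) = √(5.2²/77 + 4.7²/73) = 0.8086
df = 147.67 → 147 (Welch–Satterthwaite, rounded down)
t* = 1.655

CI: -37.70 ± 1.655 · 0.8086 = -37.70 ± 1.34 = (-39.04, -36.36)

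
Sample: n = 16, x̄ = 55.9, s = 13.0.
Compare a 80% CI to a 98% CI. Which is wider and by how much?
98% CI is wider by 8.19

df = 15
80% CI: t* = 1.341, (51.54, 60.26), width = 2 · t* · s/√n = 8.72
98% CI: t* = 2.602, (47.44, 64.36), width = 2 · t* · s/√n = 16.91

The 98% CI is wider by 16.91 - 8.72 = 8.19.
Higher confidence requires a wider interval.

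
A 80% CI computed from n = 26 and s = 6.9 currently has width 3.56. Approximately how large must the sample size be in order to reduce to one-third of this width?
n ≈ 234

CI width ∝ 1/√n
To reduce width by factor 3, need √n to grow by 3 → need 3² = 9 times as many samples.

Current: n = 26, width = 3.56
New: n = 234, width ≈ 1.16

Width reduced by factor of 3.56/1.16 = 3.07.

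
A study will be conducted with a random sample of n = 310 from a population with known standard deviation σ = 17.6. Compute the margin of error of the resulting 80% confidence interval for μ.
Margin of error = 1.28

Margin of error = z* · σ/√n
= 1.282 · 17.6/√310
= 1.282 · 17.6/17.6068
= 1.28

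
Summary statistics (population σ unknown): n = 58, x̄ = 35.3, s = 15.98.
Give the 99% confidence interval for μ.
(29.71, 40.89)

t-interval (σ unknown):
df = n - 1 = 57
t* = 2.665 for 99% confidence

Margin of error = t* · s/√n = 2.665 · 15.98/√58 = 5.59

CI: (29.71, 40.89)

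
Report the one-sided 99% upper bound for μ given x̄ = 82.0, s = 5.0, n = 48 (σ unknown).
μ ≤ 83.74

Upper bound (one-sided):
t* = 2.408 (one-sided for 99%)
Upper bound = x̄ + t* · s/√n = 82.0 + 2.408 · 5.0/√48 = 83.74

We are 99% confident that μ ≤ 83.74.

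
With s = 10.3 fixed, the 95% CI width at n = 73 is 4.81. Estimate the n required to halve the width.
n ≈ 292

CI width ∝ 1/√n
To reduce width by factor 2, need √n to grow by 2 → need 2² = 4 times as many samples.

Current: n = 73, width = 4.81
New: n = 292, width ≈ 2.37

Width reduced by factor of 4.81/2.37 = 2.03.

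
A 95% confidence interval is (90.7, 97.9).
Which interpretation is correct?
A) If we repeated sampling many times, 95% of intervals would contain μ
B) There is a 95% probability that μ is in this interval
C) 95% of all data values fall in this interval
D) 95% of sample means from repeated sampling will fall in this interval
A

A) Correct — this is the frequentist long-run coverage interpretation.
B) Wrong — μ is fixed; the randomness lives in the interval, not in μ.
C) Wrong — a CI is about the parameter μ, not individual data values.
D) Wrong — coverage applies to intervals containing μ, not to future x̄ values.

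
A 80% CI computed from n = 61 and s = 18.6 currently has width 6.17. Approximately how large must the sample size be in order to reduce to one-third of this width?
n ≈ 549

CI width ∝ 1/√n
To reduce width by factor 3, need √n to grow by 3 → need 3² = 9 times as many samples.

Current: n = 61, width = 6.17
New: n = 549, width ≈ 2.04

Width reduced by factor of 6.17/2.04 = 3.02.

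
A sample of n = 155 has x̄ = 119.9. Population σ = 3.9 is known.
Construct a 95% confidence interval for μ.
(119.29, 120.51)

z-interval (σ known):
z* = 1.960 for 95% confidence

Margin of error = z* · σ/√n = 1.960 · 3.9/√155 = 0.61

CI: (119.9 - 0.61, 119.9 + 0.61) = (119.29, 120.51)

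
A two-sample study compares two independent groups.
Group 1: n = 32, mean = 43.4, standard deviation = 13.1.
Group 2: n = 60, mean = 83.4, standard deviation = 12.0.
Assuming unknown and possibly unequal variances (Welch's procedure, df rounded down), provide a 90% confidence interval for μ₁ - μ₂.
(-44.66, -35.34)

Difference: x̄₁ - x̄₂ = -40.00
SE = √(s₁²/n₁ + s₂²/n₂) = √(13.1²/32 + 12.0²/60) = 2.7862
df = 58.77 → 58 (Welch–Satterthwaite, rounded down)
t* = 1.672

CI: -40.00 ± 1.672 · 2.7862 = -40.00 ± 4.66 = (-44.66, -35.34)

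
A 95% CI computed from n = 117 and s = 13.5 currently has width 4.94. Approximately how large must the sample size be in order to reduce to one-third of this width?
n ≈ 1053

CI width ∝ 1/√n
To reduce width by factor 3, need √n to grow by 3 → need 3² = 9 times as many samples.

Current: n = 117, width = 4.94
New: n = 1053, width ≈ 1.63

Width reduced by factor of 4.94/1.63 = 3.03.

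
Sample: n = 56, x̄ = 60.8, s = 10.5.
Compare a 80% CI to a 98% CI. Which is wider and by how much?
98% CI is wider by 3.08

df = 55
80% CI: t* = 1.297, (58.98, 62.62), width = 2 · t* · s/√n = 3.64
98% CI: t* = 2.396, (57.44, 64.16), width = 2 · t* · s/√n = 6.72

The 98% CI is wider by 6.72 - 3.64 = 3.08.
Higher confidence requires a wider interval.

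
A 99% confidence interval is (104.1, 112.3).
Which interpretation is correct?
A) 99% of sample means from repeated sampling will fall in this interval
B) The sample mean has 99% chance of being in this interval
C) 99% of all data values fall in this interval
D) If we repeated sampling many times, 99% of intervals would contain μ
D

A) Wrong — coverage applies to intervals containing μ, not to future x̄ values.
B) Wrong — x̄ is observed and sits in the interval by construction.
C) Wrong — a CI is about the parameter μ, not individual data values.
D) Correct — this is the frequentist long-run coverage interpretation.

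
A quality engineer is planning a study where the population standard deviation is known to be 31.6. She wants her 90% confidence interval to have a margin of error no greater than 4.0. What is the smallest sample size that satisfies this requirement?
n ≥ 169

For margin E ≤ 4.0:
n ≥ (z* · σ / E)²
n ≥ (1.645 · 31.6 / 4.0)²
n ≥ 168.88

Minimum n = 169 (rounding up)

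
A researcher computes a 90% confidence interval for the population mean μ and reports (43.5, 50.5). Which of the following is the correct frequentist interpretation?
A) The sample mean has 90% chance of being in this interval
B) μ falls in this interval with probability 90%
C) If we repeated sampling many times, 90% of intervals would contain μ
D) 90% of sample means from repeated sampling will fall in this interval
C

A) Wrong — x̄ is observed and sits in the interval by construction.
B) Wrong — μ is fixed; the randomness lives in the interval, not in μ.
C) Correct — this is the frequentist long-run coverage interpretation.
D) Wrong — coverage applies to intervals containing μ, not to future x̄ values.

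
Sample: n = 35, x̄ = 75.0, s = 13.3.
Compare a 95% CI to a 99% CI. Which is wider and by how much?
99% CI is wider by 3.13

df = 34
95% CI: t* = 2.032, (70.43, 79.57), width = 2 · t* · s/√n = 9.14
99% CI: t* = 2.728, (68.87, 81.13), width = 2 · t* · s/√n = 12.27

The 99% CI is wider by 12.27 - 9.14 = 3.13.
Higher confidence requires a wider interval.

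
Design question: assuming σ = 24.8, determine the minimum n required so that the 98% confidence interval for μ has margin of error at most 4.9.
n ≥ 139

For margin E ≤ 4.9:
n ≥ (z* · σ / E)²
n ≥ (2.326 · 24.8 / 4.9)²
n ≥ 138.59

Minimum n = 139 (rounding up)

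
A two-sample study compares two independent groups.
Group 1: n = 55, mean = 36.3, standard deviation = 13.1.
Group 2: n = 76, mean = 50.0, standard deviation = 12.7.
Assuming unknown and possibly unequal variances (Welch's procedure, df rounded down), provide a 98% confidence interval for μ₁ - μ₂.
(-19.10, -8.30)

Difference: x̄₁ - x̄₂ = -13.70
SE = √(s₁²/n₁ + s₂²/n₂) = √(13.1²/55 + 12.7²/76) = 2.2896
df = 114.35 → 114 (Welch–Satterthwaite, rounded down)
t* = 2.360

CI: -13.70 ± 2.360 · 2.2896 = -13.70 ± 5.40 = (-19.10, -8.30)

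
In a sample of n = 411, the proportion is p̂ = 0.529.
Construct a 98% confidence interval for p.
(0.472, 0.586)

Proportion CI:
SE = √(p̂(1-p̂)/n) = √(0.529 · 0.471 / 411) = 0.02462

z* = 2.326
Margin = z* · SE = 2.326 · 0.02462 = 0.0573

CI: 0.529 ± 0.0573 = (0.472, 0.586)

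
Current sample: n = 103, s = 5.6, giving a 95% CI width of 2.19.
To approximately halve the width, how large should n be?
n ≈ 412

CI width ∝ 1/√n
To reduce width by factor 2, need √n to grow by 2 → need 2² = 4 times as many samples.

Current: n = 103, width = 2.19
New: n = 412, width ≈ 1.08

Width reduced by factor of 2.19/1.08 = 2.03.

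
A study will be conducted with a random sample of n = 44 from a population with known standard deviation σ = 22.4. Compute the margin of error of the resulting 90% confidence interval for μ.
Margin of error = 5.56

Margin of error = z* · σ/√n
= 1.645 · 22.4/√44
= 1.645 · 22.4/6.6332
= 5.56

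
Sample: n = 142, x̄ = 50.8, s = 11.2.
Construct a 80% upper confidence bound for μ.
μ ≤ 51.59

Upper bound (one-sided):
t* = 0.844 (one-sided for 80%)
Upper bound = x̄ + t* · s/√n = 50.8 + 0.844 · 11.2/√142 = 51.59

We are 80% confident that μ ≤ 51.59.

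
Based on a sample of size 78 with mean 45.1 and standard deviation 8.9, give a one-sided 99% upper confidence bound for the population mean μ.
μ ≤ 47.49

Upper bound (one-sided):
t* = 2.376 (one-sided for 99%)
Upper bound = x̄ + t* · s/√n = 45.1 + 2.376 · 8.9/√78 = 47.49

We are 99% confident that μ ≤ 47.49.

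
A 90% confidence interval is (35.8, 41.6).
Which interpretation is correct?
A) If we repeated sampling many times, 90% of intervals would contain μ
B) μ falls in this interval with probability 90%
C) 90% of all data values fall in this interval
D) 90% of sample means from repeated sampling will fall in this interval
A

A) Correct — this is the frequentist long-run coverage interpretation.
B) Wrong — μ is fixed; the randomness lives in the interval, not in μ.
C) Wrong — a CI is about the parameter μ, not individual data values.
D) Wrong — coverage applies to intervals containing μ, not to future x̄ values.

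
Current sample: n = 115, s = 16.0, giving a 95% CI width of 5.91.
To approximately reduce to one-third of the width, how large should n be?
n ≈ 1035

CI width ∝ 1/√n
To reduce width by factor 3, need √n to grow by 3 → need 3² = 9 times as many samples.

Current: n = 115, width = 5.91
New: n = 1035, width ≈ 1.95

Width reduced by factor of 5.91/1.95 = 3.03.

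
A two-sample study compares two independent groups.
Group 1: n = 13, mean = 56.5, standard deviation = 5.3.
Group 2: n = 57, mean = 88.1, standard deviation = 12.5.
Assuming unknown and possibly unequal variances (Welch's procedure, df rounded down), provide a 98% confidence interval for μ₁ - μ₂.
(-36.94, -26.26)

Difference: x̄₁ - x̄₂ = -31.60
SE = √(s₁²/n₁ + s₂²/n₂) = √(5.3²/13 + 12.5²/57) = 2.2140
df = 45.92 → 45 (Welch–Satterthwaite, rounded down)
t* = 2.412

CI: -31.60 ± 2.412 · 2.2140 = -31.60 ± 5.34 = (-36.94, -26.26)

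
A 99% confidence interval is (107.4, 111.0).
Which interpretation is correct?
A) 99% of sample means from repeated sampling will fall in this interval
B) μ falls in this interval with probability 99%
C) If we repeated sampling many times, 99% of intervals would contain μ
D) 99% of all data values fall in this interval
C

A) Wrong — coverage applies to intervals containing μ, not to future x̄ values.
B) Wrong — μ is fixed; the randomness lives in the interval, not in μ.
C) Correct — this is the frequentist long-run coverage interpretation.
D) Wrong — a CI is about the parameter μ, not individual data values.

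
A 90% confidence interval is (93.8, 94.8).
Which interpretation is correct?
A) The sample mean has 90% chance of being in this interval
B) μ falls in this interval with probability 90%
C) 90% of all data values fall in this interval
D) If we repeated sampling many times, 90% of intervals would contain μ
D

A) Wrong — x̄ is observed and sits in the interval by construction.
B) Wrong — μ is fixed; the randomness lives in the interval, not in μ.
C) Wrong — a CI is about the parameter μ, not individual data values.
D) Correct — this is the frequentist long-run coverage interpretation.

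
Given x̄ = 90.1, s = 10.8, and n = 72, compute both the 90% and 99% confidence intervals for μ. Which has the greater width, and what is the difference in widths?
99% CI is wider by 2.50

df = 71
90% CI: t* = 1.667, (87.98, 92.22), width = 2 · t* · s/√n = 4.24
99% CI: t* = 2.647, (86.73, 93.47), width = 2 · t* · s/√n = 6.74

The 99% CI is wider by 6.74 - 4.24 = 2.50.
Higher confidence requires a wider interval.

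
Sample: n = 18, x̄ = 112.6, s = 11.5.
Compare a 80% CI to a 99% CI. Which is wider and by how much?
99% CI is wider by 8.48

df = 17
80% CI: t* = 1.333, (108.99, 116.21), width = 2 · t* · s/√n = 7.23
99% CI: t* = 2.898, (104.74, 120.46), width = 2 · t* · s/√n = 15.71

The 99% CI is wider by 15.71 - 7.23 = 8.48.
Higher confidence requires a wider interval.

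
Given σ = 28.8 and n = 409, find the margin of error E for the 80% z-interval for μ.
Margin of error = 1.83

Margin of error = z* · σ/√n
= 1.282 · 28.8/√409
= 1.282 · 28.8/20.2237
= 1.83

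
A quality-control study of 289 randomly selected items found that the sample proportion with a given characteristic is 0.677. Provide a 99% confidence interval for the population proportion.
(0.606, 0.748)

Proportion CI:
SE = √(p̂(1-p̂)/n) = √(0.677 · 0.323 / 289) = 0.02751

z* = 2.576
Margin = z* · SE = 2.576 · 0.02751 = 0.0709

CI: 0.677 ± 0.0709 = (0.606, 0.748)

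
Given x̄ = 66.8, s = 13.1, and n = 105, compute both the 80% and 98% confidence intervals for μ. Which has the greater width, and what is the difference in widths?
98% CI is wider by 2.74

df = 104
80% CI: t* = 1.290, (65.15, 68.45), width = 2 · t* · s/√n = 3.30
98% CI: t* = 2.363, (63.78, 69.82), width = 2 · t* · s/√n = 6.04

The 98% CI is wider by 6.04 - 3.30 = 2.74.
Higher confidence requires a wider interval.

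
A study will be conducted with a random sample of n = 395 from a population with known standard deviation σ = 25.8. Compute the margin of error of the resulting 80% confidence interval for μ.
Margin of error = 1.66

Margin of error = z* · σ/√n
= 1.282 · 25.8/√395
= 1.282 · 25.8/19.8746
= 1.66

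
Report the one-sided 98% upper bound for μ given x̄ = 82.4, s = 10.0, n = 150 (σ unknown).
μ ≤ 84.09

Upper bound (one-sided):
t* = 2.072 (one-sided for 98%)
Upper bound = x̄ + t* · s/√n = 82.4 + 2.072 · 10.0/√150 = 84.09

We are 98% confident that μ ≤ 84.09.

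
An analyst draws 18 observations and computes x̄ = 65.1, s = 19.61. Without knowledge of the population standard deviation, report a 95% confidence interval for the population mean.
(55.35, 74.85)

t-interval (σ unknown):
df = n - 1 = 17
t* = 2.110 for 95% confidence

Margin of error = t* · s/√n = 2.110 · 19.61/√18 = 9.75

CI: (55.35, 74.85)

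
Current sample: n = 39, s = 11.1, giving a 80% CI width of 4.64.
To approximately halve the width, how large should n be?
n ≈ 156

CI width ∝ 1/√n
To reduce width by factor 2, need √n to grow by 2 → need 2² = 4 times as many samples.

Current: n = 39, width = 4.64
New: n = 156, width ≈ 2.29

Width reduced by factor of 4.64/2.29 = 2.03.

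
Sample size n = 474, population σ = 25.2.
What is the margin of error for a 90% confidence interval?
Margin of error = 1.90

Margin of error = z* · σ/√n
= 1.645 · 25.2/√474
= 1.645 · 25.2/21.7715
= 1.90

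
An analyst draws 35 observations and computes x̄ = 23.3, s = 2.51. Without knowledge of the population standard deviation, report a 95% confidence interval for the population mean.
(22.44, 24.16)

t-interval (σ unknown):
df = n - 1 = 34
t* = 2.032 for 95% confidence

Margin of error = t* · s/√n = 2.032 · 2.51/√35 = 0.86

CI: (22.44, 24.16)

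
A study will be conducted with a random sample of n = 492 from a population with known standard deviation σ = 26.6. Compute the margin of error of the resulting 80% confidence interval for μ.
Margin of error = 1.54

Margin of error = z* · σ/√n
= 1.282 · 26.6/√492
= 1.282 · 26.6/22.1811
= 1.54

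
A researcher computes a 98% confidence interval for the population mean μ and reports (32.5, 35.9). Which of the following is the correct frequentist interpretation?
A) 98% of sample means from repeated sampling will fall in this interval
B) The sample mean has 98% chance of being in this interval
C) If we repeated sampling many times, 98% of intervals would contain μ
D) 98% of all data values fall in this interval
C

A) Wrong — coverage applies to intervals containing μ, not to future x̄ values.
B) Wrong — x̄ is observed and sits in the interval by construction.
C) Correct — this is the frequentist long-run coverage interpretation.
D) Wrong — a CI is about the parameter μ, not individual data values.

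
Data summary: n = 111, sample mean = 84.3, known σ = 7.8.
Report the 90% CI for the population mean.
(83.08, 85.52)

z-interval (σ known):
z* = 1.645 for 90% confidence

Margin of error = z* · σ/√n = 1.645 · 7.8/√111 = 1.22

CI: (84.3 - 1.22, 84.3 + 1.22) = (83.08, 85.52)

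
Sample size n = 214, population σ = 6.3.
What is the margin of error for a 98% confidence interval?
Margin of error = 1.00

Margin of error = z* · σ/√n
= 2.326 · 6.3/√214
= 2.326 · 6.3/14.6287
= 1.00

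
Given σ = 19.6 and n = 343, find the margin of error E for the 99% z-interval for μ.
Margin of error = 2.73

Margin of error = z* · σ/√n
= 2.576 · 19.6/√343
= 2.576 · 19.6/18.5203
= 2.73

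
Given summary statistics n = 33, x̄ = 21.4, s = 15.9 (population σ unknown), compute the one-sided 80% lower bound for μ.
μ ≥ 19.04

Lower bound (one-sided):
t* = 0.853 (one-sided for 80%)
Lower bound = x̄ - t* · s/√n = 21.4 - 0.853 · 15.9/√33 = 19.04

We are 80% confident that μ ≥ 19.04.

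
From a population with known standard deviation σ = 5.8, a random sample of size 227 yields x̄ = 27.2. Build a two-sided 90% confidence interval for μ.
(26.57, 27.83)

z-interval (σ known):
z* = 1.645 for 90% confidence

Margin of error = z* · σ/√n = 1.645 · 5.8/√227 = 0.63

CI: (27.2 - 0.63, 27.2 + 0.63) = (26.57, 27.83)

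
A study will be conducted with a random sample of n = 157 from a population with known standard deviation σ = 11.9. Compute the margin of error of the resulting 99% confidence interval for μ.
Margin of error = 2.45

Margin of error = z* · σ/√n
= 2.576 · 11.9/√157
= 2.576 · 11.9/12.5300
= 2.45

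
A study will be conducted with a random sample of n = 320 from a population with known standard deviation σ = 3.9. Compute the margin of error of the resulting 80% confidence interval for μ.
Margin of error = 0.28

Margin of error = z* · σ/√n
= 1.282 · 3.9/√320
= 1.282 · 3.9/17.8885
= 0.28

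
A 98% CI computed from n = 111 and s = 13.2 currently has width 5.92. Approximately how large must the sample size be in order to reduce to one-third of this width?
n ≈ 999

CI width ∝ 1/√n
To reduce width by factor 3, need √n to grow by 3 → need 3² = 9 times as many samples.

Current: n = 111, width = 5.92
New: n = 999, width ≈ 1.95

Width reduced by factor of 5.92/1.95 = 3.04.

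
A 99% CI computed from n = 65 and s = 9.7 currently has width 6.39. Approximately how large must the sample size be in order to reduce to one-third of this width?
n ≈ 585

CI width ∝ 1/√n
To reduce width by factor 3, need √n to grow by 3 → need 3² = 9 times as many samples.

Current: n = 65, width = 6.39
New: n = 585, width ≈ 2.07

Width reduced by factor of 6.39/2.07 = 3.09.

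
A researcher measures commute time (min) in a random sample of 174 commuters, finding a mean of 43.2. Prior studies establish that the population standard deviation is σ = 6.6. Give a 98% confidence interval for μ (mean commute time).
(42.04, 44.36)

z-interval (σ known):
z* = 2.326 for 98% confidence

Margin of error = z* · σ/√n = 2.326 · 6.6/√174 = 1.16

CI: (43.2 - 1.16, 43.2 + 1.16) = (42.04, 44.36)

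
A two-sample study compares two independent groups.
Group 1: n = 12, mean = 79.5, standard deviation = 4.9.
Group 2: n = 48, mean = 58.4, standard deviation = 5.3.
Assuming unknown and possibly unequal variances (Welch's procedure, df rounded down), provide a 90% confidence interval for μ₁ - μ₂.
(18.31, 23.89)

Difference: x̄₁ - x̄₂ = 21.10
SE = √(s₁²/n₁ + s₂²/n₂) = √(4.9²/12 + 5.3²/48) = 1.6081
df = 18.01 → 18 (Welch–Satterthwaite, rounded down)
t* = 1.734

CI: 21.10 ± 1.734 · 1.6081 = 21.10 ± 2.79 = (18.31, 23.89)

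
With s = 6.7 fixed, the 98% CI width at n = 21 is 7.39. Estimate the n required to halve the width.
n ≈ 84

CI width ∝ 1/√n
To reduce width by factor 2, need √n to grow by 2 → need 2² = 4 times as many samples.

Current: n = 21, width = 7.39
New: n = 84, width ≈ 3.47

Width reduced by factor of 7.39/3.47 = 2.13.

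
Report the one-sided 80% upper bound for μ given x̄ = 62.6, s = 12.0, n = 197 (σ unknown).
μ ≤ 63.32

Upper bound (one-sided):
t* = 0.843 (one-sided for 80%)
Upper bound = x̄ + t* · s/√n = 62.6 + 0.843 · 12.0/√197 = 63.32

We are 80% confident that μ ≤ 63.32.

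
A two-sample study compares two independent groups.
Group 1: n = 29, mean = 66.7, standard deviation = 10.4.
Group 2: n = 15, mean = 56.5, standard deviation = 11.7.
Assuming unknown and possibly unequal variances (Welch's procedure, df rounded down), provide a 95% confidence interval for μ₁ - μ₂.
(2.81, 17.59)

Difference: x̄₁ - x̄₂ = 10.20
SE = √(s₁²/n₁ + s₂²/n₂) = √(10.4²/29 + 11.7²/15) = 3.5855
df = 25.64 → 25 (Welch–Satterthwaite, rounded down)
t* = 2.060

CI: 10.20 ± 2.060 · 3.5855 = 10.20 ± 7.39 = (2.81, 17.59)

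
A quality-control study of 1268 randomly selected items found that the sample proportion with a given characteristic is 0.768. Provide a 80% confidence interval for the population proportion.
(0.753, 0.783)

Proportion CI:
SE = √(p̂(1-p̂)/n) = √(0.768 · 0.232 / 1268) = 0.01185

z* = 1.282
Margin = z* · SE = 1.282 · 0.01185 = 0.0152

CI: 0.768 ± 0.0152 = (0.753, 0.783)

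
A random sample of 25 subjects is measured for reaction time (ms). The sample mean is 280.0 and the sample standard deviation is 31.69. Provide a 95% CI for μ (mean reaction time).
(266.92, 293.08)

t-interval (σ unknown):
df = n - 1 = 24
t* = 2.064 for 95% confidence

Margin of error = t* · s/√n = 2.064 · 31.69/√25 = 13.08

CI: (266.92, 293.08)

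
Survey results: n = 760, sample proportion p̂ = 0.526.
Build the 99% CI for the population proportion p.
(0.479, 0.573)

Proportion CI:
SE = √(p̂(1-p̂)/n) = √(0.526 · 0.474 / 760) = 0.01811

z* = 2.576
Margin = z* · SE = 2.576 · 0.01811 = 0.0467

CI: 0.526 ± 0.0467 = (0.479, 0.573)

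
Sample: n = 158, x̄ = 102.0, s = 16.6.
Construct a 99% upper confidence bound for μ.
μ ≤ 105.10

Upper bound (one-sided):
t* = 2.350 (one-sided for 99%)
Upper bound = x̄ + t* · s/√n = 102.0 + 2.350 · 16.6/√158 = 105.10

We are 99% confident that μ ≤ 105.10.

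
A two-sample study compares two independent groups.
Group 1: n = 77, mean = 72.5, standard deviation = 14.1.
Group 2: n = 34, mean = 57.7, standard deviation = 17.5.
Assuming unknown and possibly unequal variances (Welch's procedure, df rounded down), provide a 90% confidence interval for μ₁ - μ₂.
(9.10, 20.50)

Difference: x̄₁ - x̄₂ = 14.80
SE = √(s₁²/n₁ + s₂²/n₂) = √(14.1²/77 + 17.5²/34) = 3.4043
df = 52.75 → 52 (Welch–Satterthwaite, rounded down)
t* = 1.675

CI: 14.80 ± 1.675 · 3.4043 = 14.80 ± 5.70 = (9.10, 20.50)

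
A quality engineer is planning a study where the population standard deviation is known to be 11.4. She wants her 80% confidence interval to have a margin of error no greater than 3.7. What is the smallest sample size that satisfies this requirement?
n ≥ 16

For margin E ≤ 3.7:
n ≥ (z* · σ / E)²
n ≥ (1.282 · 11.4 / 3.7)²
n ≥ 15.60

Minimum n = 16 (rounding up)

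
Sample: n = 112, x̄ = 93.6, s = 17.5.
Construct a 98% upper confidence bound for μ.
μ ≤ 97.04

Upper bound (one-sided):
t* = 2.078 (one-sided for 98%)
Upper bound = x̄ + t* · s/√n = 93.6 + 2.078 · 17.5/√112 = 97.04

We are 98% confident that μ ≤ 97.04.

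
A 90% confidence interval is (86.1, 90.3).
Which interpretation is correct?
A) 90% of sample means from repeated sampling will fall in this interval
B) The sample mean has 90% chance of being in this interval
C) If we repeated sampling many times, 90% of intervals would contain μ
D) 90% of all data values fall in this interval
C

A) Wrong — coverage applies to intervals containing μ, not to future x̄ values.
B) Wrong — x̄ is observed and sits in the interval by construction.
C) Correct — this is the frequentist long-run coverage interpretation.
D) Wrong — a CI is about the parameter μ, not individual data values.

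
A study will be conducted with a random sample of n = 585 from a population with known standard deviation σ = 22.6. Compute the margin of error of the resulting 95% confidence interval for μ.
Margin of error = 1.83

Margin of error = z* · σ/√n
= 1.960 · 22.6/√585
= 1.960 · 22.6/24.1868
= 1.83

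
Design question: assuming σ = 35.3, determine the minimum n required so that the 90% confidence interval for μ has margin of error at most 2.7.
n ≥ 463

For margin E ≤ 2.7:
n ≥ (z* · σ / E)²
n ≥ (1.645 · 35.3 / 2.7)²
n ≥ 462.54

Minimum n = 463 (rounding up)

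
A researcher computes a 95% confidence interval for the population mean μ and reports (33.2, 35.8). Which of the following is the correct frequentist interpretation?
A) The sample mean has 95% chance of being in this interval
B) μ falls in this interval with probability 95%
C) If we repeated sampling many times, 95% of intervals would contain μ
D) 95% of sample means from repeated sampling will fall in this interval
C

A) Wrong — x̄ is observed and sits in the interval by construction.
B) Wrong — μ is fixed; the randomness lives in the interval, not in μ.
C) Correct — this is the frequentist long-run coverage interpretation.
D) Wrong — coverage applies to intervals containing μ, not to future x̄ values.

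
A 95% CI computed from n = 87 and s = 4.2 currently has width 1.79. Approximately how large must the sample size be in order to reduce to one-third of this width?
n ≈ 783

CI width ∝ 1/√n
To reduce width by factor 3, need √n to grow by 3 → need 3² = 9 times as many samples.

Current: n = 87, width = 1.79
New: n = 783, width ≈ 0.59

Width reduced by factor of 1.79/0.59 = 3.03.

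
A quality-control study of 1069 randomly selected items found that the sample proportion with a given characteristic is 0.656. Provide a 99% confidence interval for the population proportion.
(0.619, 0.693)

Proportion CI:
SE = √(p̂(1-p̂)/n) = √(0.656 · 0.344 / 1069) = 0.01453

z* = 2.576
Margin = z* · SE = 2.576 · 0.01453 = 0.0374

CI: 0.656 ± 0.0374 = (0.619, 0.693)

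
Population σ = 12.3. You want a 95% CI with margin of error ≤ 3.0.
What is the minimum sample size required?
n ≥ 65

For margin E ≤ 3.0:
n ≥ (z* · σ / E)²
n ≥ (1.960 · 12.3 / 3.0)²
n ≥ 64.58

Minimum n = 65 (rounding up)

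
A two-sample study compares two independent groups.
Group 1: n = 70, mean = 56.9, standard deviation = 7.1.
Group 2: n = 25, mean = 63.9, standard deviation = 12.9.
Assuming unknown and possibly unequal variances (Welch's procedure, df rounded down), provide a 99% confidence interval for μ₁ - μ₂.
(-14.49, 0.49)

Difference: x̄₁ - x̄₂ = -7.00
SE = √(s₁²/n₁ + s₂²/n₂) = √(7.1²/70 + 12.9²/25) = 2.7160
df = 29.35 → 29 (Welch–Satterthwaite, rounded down)
t* = 2.756

CI: -7.00 ± 2.756 · 2.7160 = -7.00 ± 7.49 = (-14.49, 0.49)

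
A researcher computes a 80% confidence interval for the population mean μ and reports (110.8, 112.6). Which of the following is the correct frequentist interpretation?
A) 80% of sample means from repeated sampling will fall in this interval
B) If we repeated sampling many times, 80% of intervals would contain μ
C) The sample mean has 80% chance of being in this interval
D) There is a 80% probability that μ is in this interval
B

A) Wrong — coverage applies to intervals containing μ, not to future x̄ values.
B) Correct — this is the frequentist long-run coverage interpretation.
C) Wrong — x̄ is observed and sits in the interval by construction.
D) Wrong — μ is fixed; the randomness lives in the interval, not in μ.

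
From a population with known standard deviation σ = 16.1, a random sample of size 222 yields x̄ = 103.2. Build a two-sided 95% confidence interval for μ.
(101.08, 105.32)

z-interval (σ known):
z* = 1.960 for 95% confidence

Margin of error = z* · σ/√n = 1.960 · 16.1/√222 = 2.12

CI: (103.2 - 2.12, 103.2 + 2.12) = (101.08, 105.32)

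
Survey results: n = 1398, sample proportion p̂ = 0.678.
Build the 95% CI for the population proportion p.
(0.654, 0.702)

Proportion CI:
SE = √(p̂(1-p̂)/n) = √(0.678 · 0.322 / 1398) = 0.01250

z* = 1.960
Margin = z* · SE = 1.960 · 0.01250 = 0.0245

CI: 0.678 ± 0.0245 = (0.654, 0.702)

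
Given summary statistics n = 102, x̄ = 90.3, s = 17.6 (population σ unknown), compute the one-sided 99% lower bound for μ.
μ ≥ 86.18

Lower bound (one-sided):
t* = 2.364 (one-sided for 99%)
Lower bound = x̄ - t* · s/√n = 90.3 - 2.364 · 17.6/√102 = 86.18

We are 99% confident that μ ≥ 86.18.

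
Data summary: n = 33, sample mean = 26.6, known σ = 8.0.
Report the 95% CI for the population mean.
(23.87, 29.33)

z-interval (σ known):
z* = 1.960 for 95% confidence

Margin of error = z* · σ/√n = 1.960 · 8.0/√33 = 2.73

CI: (26.6 - 2.73, 26.6 + 2.73) = (23.87, 29.33)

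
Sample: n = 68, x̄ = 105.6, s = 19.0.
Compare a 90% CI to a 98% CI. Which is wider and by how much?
98% CI is wider by 3.29

df = 67
90% CI: t* = 1.668, (101.76, 109.44), width = 2 · t* · s/√n = 7.69
98% CI: t* = 2.383, (100.11, 111.09), width = 2 · t* · s/√n = 10.98

The 98% CI is wider by 10.98 - 7.69 = 3.29.
Higher confidence requires a wider interval.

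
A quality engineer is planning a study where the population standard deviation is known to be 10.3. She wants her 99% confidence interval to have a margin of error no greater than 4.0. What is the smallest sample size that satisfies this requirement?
n ≥ 44

For margin E ≤ 4.0:
n ≥ (z* · σ / E)²
n ≥ (2.576 · 10.3 / 4.0)²
n ≥ 44.00

Minimum n = 44 (rounding up)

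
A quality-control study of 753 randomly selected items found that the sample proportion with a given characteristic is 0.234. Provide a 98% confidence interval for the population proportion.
(0.198, 0.270)

Proportion CI:
SE = √(p̂(1-p̂)/n) = √(0.234 · 0.766 / 753) = 0.01543

z* = 2.326
Margin = z* · SE = 2.326 · 0.01543 = 0.0359

CI: 0.234 ± 0.0359 = (0.198, 0.270)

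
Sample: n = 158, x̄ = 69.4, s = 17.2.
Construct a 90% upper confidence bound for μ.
μ ≤ 71.16

Upper bound (one-sided):
t* = 1.287 (one-sided for 90%)
Upper bound = x̄ + t* · s/√n = 69.4 + 1.287 · 17.2/√158 = 71.16

We are 90% confident that μ ≤ 71.16.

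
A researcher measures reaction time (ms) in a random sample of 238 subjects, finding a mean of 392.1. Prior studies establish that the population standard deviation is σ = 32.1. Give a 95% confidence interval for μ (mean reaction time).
(388.02, 396.18)

z-interval (σ known):
z* = 1.960 for 95% confidence

Margin of error = z* · σ/√n = 1.960 · 32.1/√238 = 4.08

CI: (392.1 - 4.08, 392.1 + 4.08) = (388.02, 396.18)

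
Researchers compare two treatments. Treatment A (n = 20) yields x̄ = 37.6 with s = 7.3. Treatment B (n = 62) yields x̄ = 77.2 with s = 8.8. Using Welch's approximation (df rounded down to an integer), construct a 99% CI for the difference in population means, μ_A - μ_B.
(-44.97, -34.23)

Difference: x̄₁ - x̄₂ = -39.60
SE = √(s₁²/n₁ + s₂²/n₂) = √(7.3²/20 + 8.8²/62) = 1.9783
df = 38.36 → 38 (Welch–Satterthwaite, rounded down)
t* = 2.712

CI: -39.60 ± 2.712 · 1.9783 = -39.60 ± 5.37 = (-44.97, -34.23)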